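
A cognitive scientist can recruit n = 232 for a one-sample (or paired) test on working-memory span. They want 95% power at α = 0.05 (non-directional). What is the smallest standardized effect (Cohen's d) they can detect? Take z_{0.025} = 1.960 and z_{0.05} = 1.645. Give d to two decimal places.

d_min ≈ 0.24

For a single sample (or paired design) of n = 232: d_min = (z_{α/2} + z_β)/√n.
z-sum = 1.960 + 1.645 = 3.605.
d_min = 3.605 / √232 = 3.605 / 15.232 = 0.237.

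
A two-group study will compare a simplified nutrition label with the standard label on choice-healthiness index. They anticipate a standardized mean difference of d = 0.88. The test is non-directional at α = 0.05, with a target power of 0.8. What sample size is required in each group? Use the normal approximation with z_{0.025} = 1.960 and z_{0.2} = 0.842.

n = 21 per group

For two independent groups with equal n: n = 2·((z_{α/2} + z_β) / d)².
z_{α/2} + z_β = 1.960 + 0.842 = 2.802.
n = 2 × (2.802 / 0.88)² = 2 × 3.184² = 2 × 10.14 = 20.3.
Round up to the next whole participant.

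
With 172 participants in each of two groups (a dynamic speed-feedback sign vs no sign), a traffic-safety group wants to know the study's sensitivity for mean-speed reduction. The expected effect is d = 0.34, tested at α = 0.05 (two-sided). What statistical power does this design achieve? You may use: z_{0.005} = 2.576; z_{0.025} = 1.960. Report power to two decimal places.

For two equal groups, power = Φ(d·√(n/2) − z_{α/2}).
d·√(n/2) = 0.34 × √(172/2) = 0.34 × 9.274 = 3.153.
z_β = 3.153 − 1.960 = 1.193.
Power = Φ(1.193) = 0.884.

power ≈ 0.88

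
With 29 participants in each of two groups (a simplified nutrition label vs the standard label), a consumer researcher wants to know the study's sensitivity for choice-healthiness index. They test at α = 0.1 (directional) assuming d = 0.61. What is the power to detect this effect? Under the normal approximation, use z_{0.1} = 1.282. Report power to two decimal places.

For two equal groups, power = Φ(d·√(n/2) − z_{α}).
d·√(n/2) = 0.61 × √(29/2) = 0.61 × 3.808 = 2.323.
z_β = 2.323 − 1.282 = 1.041.
Power = Φ(1.041) = 0.851.

power ≈ 0.85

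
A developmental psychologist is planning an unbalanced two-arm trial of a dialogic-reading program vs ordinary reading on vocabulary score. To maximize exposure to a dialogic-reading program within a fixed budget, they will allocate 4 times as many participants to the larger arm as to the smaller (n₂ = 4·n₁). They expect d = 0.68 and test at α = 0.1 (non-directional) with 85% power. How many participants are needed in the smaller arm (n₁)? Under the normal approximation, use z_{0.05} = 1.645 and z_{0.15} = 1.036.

With allocation ratio k = n₂/n₁ = 4, Var(x̄₁−x̄₂) = σ²(1/n₁ + 1/(k·n₁)) = σ²·(k+1)/(k·n₁).
So n₁ = (1 + 1/k)·((z_{α/2} + z_β)/d)² = 1.250 × (2.681/0.68)².
n₁ = 1.250 × 15.54 = 19.4.
Round up: n₁ = 20, giving n₂ = 4 × 20 = 80.

n₁ = 20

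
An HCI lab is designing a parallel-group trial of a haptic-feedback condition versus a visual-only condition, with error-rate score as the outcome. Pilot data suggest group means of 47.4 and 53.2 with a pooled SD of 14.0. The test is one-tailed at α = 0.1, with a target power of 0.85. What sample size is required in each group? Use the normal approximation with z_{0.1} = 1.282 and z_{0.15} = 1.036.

n = 63 per group

Cohen's d = |M₁ − M₂| / SD_pooled = |47.4 − 53.2| / 14.0 = 5.8 / 14.0 = 0.414.
For two independent groups with equal n: n = 2·((z_{α} + z_β) / d)².
z_{α} + z_β = 1.282 + 1.036 = 2.318.
n = 2 × (2.318 / 0.414)² = 2 × 5.599² = 2 × 31.35 = 62.7.
Round up to the next whole participant.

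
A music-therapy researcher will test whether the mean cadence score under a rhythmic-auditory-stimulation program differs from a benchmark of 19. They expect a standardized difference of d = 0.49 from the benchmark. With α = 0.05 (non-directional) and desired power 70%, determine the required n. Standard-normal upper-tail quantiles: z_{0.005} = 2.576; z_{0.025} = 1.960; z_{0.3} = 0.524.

For a one-sample test: n = ((z_{α/2} + z_β) / d)².
z_{α/2} + z_β = 1.960 + 0.524 = 2.484.
n = (2.484 / 0.49)² = 5.069² = 25.70.
Round up.

n = 26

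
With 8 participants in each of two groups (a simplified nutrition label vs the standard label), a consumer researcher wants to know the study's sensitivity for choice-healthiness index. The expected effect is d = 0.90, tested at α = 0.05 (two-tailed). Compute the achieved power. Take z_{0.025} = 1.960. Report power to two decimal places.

For two equal groups, power = Φ(d·√(n/2) − z_{α/2}).
d·√(n/2) = 0.90 × √(8/2) = 0.90 × 2.000 = 1.800.
z_β = 1.800 − 1.960 = -0.160.
Power = Φ(-0.160) = 0.436.

power ≈ 0.44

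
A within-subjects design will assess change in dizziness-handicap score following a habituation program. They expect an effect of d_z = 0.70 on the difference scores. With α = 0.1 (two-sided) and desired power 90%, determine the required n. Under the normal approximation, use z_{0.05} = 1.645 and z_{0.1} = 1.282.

n = 18 pairs

For a paired (one-sample on differences) test: n = ((z_{α/2} + z_β) / d)².
z_{α/2} + z_β = 1.645 + 1.282 = 2.927.
n = (2.927 / 0.70)² = 4.181² = 17.48.
Round up.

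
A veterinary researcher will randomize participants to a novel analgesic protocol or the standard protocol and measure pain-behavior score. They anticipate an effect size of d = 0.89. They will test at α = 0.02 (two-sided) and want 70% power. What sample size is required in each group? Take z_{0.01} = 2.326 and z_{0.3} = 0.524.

n = 21 per group

For two independent groups with equal n: n = 2·((z_{α/2} + z_β) / d)².
z_{α/2} + z_β = 2.326 + 0.524 = 2.850.
n = 2 × (2.850 / 0.89)² = 2 × 3.202² = 2 × 10.25 = 20.5.
Round up to the next whole participant.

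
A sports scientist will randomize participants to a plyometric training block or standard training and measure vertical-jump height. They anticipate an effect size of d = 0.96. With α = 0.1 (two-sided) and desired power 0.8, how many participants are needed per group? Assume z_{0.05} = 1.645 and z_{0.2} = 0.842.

n = 14 per group

For two independent groups with equal n: n = 2·((z_{α/2} + z_β) / d)².
z_{α/2} + z_β = 1.645 + 0.842 = 2.487.
n = 2 × (2.487 / 0.96)² = 2 × 2.591² = 2 × 6.71 = 13.4.
Round up to the next whole participant.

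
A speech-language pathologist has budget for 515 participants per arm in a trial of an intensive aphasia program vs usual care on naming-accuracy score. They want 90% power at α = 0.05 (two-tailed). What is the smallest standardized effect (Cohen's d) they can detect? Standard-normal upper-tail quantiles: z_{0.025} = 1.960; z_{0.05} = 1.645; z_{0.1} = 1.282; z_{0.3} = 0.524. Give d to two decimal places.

d_min ≈ 0.20

For two independent groups of n = 515 each: d_min = (z_{α/2} + z_β)·√(2/n).
z-sum = 1.960 + 1.282 = 3.242.
d_min = 3.242 × √(2/515) = 3.242 × 0.0623 = 0.202.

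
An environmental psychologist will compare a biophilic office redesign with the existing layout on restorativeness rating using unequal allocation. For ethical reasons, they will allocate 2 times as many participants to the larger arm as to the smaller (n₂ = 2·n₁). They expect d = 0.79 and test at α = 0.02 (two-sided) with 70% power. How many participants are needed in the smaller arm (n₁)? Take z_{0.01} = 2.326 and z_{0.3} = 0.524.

With allocation ratio k = n₂/n₁ = 2, Var(x̄₁−x̄₂) = σ²(1/n₁ + 1/(k·n₁)) = σ²·(k+1)/(k·n₁).
So n₁ = (1 + 1/k)·((z_{α/2} + z_β)/d)² = 1.500 × (2.850/0.79)².
n₁ = 1.500 × 13.01 = 19.5.
Round up: n₁ = 20, giving n₂ = 2 × 20 = 40.

n₁ = 20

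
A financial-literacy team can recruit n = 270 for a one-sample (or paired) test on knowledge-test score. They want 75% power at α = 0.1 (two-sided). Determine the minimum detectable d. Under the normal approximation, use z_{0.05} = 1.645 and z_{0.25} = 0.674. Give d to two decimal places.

d_min ≈ 0.14

For a single sample (or paired design) of n = 270: d_min = (z_{α/2} + z_β)/√n.
z-sum = 1.645 + 0.674 = 2.319.
d_min = 2.319 / √270 = 2.319 / 16.432 = 0.141.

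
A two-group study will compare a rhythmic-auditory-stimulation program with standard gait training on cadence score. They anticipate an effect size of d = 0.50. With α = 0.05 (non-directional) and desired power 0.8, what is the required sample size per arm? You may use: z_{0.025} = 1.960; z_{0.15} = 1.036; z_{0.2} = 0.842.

For two independent groups with equal n: n = 2·((z_{α/2} + z_β) / d)².
z_{α/2} + z_β = 1.960 + 0.842 = 2.802.
n = 2 × (2.802 / 0.50)² = 2 × 5.604² = 2 × 31.40 = 62.8.
Round up to the next whole participant.

n = 63 per group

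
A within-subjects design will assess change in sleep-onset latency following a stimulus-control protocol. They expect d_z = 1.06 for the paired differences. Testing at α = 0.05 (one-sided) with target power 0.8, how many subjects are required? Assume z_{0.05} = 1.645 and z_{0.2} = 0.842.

n = 6 pairs

For a paired (one-sample on differences) test: n = ((z_{α} + z_β) / d)².
z_{α} + z_β = 1.645 + 0.842 = 2.487.
n = (2.487 / 1.06)² = 2.346² = 5.50.
Round up.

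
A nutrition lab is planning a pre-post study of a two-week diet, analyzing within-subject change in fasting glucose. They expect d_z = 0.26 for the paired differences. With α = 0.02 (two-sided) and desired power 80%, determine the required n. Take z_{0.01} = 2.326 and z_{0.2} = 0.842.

For a paired (one-sample on differences) test: n = ((z_{α/2} + z_β) / d)².
z_{α/2} + z_β = 2.326 + 0.842 = 3.168.
n = (3.168 / 0.26)² = 12.185² = 148.46.
Round up.

n = 149 pairs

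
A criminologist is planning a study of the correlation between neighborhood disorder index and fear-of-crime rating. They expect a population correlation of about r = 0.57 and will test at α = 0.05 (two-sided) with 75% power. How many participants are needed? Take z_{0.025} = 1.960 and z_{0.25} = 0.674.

Fisher's z: C = ½·ln((1+r)/(1−r)) = ½·ln(3.6512) = 0.6475.
n = ((z_{α/2} + z_β)/C)² + 3.
(1.960 + 0.674) / 0.6475 = 2.634 / 0.6475 = 4.068.
n = 4.068² + 3 = 16.55 + 3 = 19.5.
Round up.

n = 20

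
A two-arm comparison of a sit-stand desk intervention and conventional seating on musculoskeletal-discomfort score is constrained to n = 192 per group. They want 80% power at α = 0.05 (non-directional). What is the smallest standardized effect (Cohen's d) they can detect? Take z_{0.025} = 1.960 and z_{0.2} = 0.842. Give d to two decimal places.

For two independent groups of n = 192 each: d_min = (z_{α/2} + z_β)·√(2/n).
z-sum = 1.960 + 0.842 = 2.802.
d_min = 2.802 × √(2/192) = 2.802 × 0.1021 = 0.286.

d_min ≈ 0.29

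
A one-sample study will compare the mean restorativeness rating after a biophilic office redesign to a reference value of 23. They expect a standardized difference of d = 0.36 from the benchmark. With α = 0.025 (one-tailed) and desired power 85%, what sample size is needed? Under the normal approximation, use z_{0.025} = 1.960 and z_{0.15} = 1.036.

n = 70

For a one-sample test: n = ((z_{α} + z_β) / d)².
z_{α} + z_β = 1.960 + 1.036 = 2.996.
n = (2.996 / 0.36)² = 8.322² = 69.26.
Round up.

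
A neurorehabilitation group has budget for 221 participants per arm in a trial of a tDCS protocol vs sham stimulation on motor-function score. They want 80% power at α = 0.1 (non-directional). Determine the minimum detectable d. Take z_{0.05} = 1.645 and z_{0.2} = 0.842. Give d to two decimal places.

d_min ≈ 0.24

For two independent groups of n = 221 each: d_min = (z_{α/2} + z_β)·√(2/n).
z-sum = 1.645 + 0.842 = 2.487.
d_min = 2.487 × √(2/221) = 2.487 × 0.0951 = 0.237.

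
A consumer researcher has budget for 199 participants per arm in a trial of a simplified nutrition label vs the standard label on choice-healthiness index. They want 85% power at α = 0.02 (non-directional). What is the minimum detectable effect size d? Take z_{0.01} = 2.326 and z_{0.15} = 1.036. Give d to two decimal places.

For two independent groups of n = 199 each: d_min = (z_{α/2} + z_β)·√(2/n).
z-sum = 2.326 + 1.036 = 3.362.
d_min = 3.362 × √(2/199) = 3.362 × 0.1003 = 0.337.

d_min ≈ 0.34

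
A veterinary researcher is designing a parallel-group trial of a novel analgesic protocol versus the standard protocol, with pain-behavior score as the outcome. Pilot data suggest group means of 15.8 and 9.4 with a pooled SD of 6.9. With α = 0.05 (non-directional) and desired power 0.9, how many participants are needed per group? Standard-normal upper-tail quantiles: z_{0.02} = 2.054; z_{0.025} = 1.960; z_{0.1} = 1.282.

Cohen's d = |M₁ − M₂| / SD_pooled = |15.8 − 9.4| / 6.9 = 6.4 / 6.9 = 0.928.
For two independent groups with equal n: n = 2·((z_{α/2} + z_β) / d)².
z_{α/2} + z_β = 1.960 + 1.282 = 3.242.
n = 2 × (3.242 / 0.928)² = 2 × 3.494² = 2 × 12.20 = 24.4.
Round up to the next whole participant.

n = 25 per group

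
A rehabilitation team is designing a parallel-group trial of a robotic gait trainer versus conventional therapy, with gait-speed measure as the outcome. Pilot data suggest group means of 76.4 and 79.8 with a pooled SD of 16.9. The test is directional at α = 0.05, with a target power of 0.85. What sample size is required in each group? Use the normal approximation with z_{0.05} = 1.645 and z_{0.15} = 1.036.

n = 356 per group

Cohen's d = |M₁ − M₂| / SD_pooled = |76.4 − 79.8| / 16.9 = 3.4 / 16.9 = 0.201.
For two independent groups with equal n: n = 2·((z_{α} + z_β) / d)².
z_{α} + z_β = 1.645 + 1.036 = 2.681.
n = 2 × (2.681 / 0.201)² = 2 × 13.338² = 2 × 177.91 = 355.8.
Round up to the next whole participant.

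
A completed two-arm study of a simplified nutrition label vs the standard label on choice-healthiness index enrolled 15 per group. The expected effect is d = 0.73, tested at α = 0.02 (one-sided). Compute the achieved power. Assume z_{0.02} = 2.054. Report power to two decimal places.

For two equal groups, power = Φ(d·√(n/2) − z_{α}).
d·√(n/2) = 0.73 × √(15/2) = 0.73 × 2.739 = 1.999.
z_β = 1.999 − 2.054 = -0.055.
Power = Φ(-0.055) = 0.478.

power ≈ 0.48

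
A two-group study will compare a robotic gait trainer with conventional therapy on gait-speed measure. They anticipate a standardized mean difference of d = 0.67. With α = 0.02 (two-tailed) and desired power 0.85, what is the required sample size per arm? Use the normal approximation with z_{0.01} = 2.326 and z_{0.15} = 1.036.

For two independent groups with equal n: n = 2·((z_{α/2} + z_β) / d)².
z_{α/2} + z_β = 2.326 + 1.036 = 3.362.
n = 2 × (3.362 / 0.67)² = 2 × 5.018² = 2 × 25.18 = 50.4.
Round up to the next whole participant.

n = 51 per group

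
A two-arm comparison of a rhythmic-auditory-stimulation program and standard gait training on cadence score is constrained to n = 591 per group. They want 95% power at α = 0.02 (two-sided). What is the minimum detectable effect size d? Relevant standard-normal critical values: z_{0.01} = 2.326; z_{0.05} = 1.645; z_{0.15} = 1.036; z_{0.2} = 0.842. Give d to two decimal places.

d_min ≈ 0.23

For two independent groups of n = 591 each: d_min = (z_{α/2} + z_β)·√(2/n).
z-sum = 2.326 + 1.645 = 3.971.
d_min = 3.971 × √(2/591) = 3.971 × 0.0582 = 0.231.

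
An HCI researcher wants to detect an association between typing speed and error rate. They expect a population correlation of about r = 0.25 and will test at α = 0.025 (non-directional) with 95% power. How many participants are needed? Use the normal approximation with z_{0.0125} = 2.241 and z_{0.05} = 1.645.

n = 235

Fisher's z: C = ½·ln((1+r)/(1−r)) = ½·ln(1.6667) = 0.2554.
n = ((z_{α/2} + z_β)/C)² + 3.
(2.241 + 1.645) / 0.2554 = 3.886 / 0.2554 = 15.215.
n = 15.215² + 3 = 231.51 + 3 = 234.5.
Round up.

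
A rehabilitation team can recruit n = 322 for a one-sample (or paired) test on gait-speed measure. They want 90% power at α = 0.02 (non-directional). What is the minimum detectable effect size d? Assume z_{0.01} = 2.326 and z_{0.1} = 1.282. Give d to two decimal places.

For a single sample (or paired design) of n = 322: d_min = (z_{α/2} + z_β)/√n.
z-sum = 2.326 + 1.282 = 3.608.
d_min = 3.608 / √322 = 3.608 / 17.944 = 0.201.

d_min ≈ 0.20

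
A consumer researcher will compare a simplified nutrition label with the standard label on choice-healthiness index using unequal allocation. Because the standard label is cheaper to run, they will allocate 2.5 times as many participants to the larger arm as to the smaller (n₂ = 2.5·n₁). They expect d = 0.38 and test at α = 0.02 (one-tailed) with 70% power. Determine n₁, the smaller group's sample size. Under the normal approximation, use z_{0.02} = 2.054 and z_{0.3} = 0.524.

n₁ = 65

With allocation ratio k = n₂/n₁ = 2.5, Var(x̄₁−x̄₂) = σ²(1/n₁ + 1/(k·n₁)) = σ²·(k+1)/(k·n₁).
So n₁ = (1 + 1/k)·((z_{α} + z_β)/d)² = 1.400 × (2.578/0.38)².
n₁ = 1.400 × 46.03 = 64.4.
Round up: n₁ = 65, giving n₂ = ⌈2.5 × 65⌉ = ⌈162.5⌉ = 163.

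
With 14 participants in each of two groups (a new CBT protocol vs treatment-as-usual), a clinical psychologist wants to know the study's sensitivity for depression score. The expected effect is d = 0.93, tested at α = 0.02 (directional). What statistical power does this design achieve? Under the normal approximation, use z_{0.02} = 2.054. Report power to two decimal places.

power ≈ 0.66

For two equal groups, power = Φ(d·√(n/2) − z_{α}).
d·√(n/2) = 0.93 × √(14/2) = 0.93 × 2.646 = 2.461.
z_β = 2.461 − 2.054 = 0.407.
Power = Φ(0.407) = 0.658.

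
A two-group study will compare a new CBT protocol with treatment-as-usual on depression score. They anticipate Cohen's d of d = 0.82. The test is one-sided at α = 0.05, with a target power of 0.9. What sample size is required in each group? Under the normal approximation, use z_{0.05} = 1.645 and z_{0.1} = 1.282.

For two independent groups with equal n: n = 2·((z_{α} + z_β) / d)².
z_{α} + z_β = 1.645 + 1.282 = 2.927.
n = 2 × (2.927 / 0.82)² = 2 × 3.570² = 2 × 12.74 = 25.5.
Round up to the next whole participant.

n = 26 per group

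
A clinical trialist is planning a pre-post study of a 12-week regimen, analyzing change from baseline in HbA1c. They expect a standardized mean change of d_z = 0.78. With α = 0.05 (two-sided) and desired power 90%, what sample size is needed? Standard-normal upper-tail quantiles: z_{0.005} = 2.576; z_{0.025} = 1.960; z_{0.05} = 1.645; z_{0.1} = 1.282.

For a paired (one-sample on differences) test: n = ((z_{α/2} + z_β) / d)².
z_{α/2} + z_β = 1.960 + 1.282 = 3.242.
n = (3.242 / 0.78)² = 4.156² = 17.28.
Round up.

n = 18 pairs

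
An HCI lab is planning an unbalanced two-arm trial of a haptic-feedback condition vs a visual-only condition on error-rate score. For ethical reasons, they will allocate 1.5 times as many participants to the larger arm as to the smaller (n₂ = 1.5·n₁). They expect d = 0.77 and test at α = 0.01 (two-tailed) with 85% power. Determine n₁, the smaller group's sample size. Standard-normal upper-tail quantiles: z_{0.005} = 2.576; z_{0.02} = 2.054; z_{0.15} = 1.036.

n₁ = 37

With allocation ratio k = n₂/n₁ = 1.5, Var(x̄₁−x̄₂) = σ²(1/n₁ + 1/(k·n₁)) = σ²·(k+1)/(k·n₁).
So n₁ = (1 + 1/k)·((z_{α/2} + z_β)/d)² = 1.667 × (3.612/0.77)².
n₁ = 1.667 × 22.00 = 36.7.
Round up: n₁ = 37, giving n₂ = ⌈1.5 × 37⌉ = ⌈55.5⌉ = 56.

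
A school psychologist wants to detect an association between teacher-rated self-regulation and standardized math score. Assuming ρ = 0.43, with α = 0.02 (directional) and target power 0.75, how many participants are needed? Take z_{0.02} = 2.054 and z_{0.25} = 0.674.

n = 39

Fisher's z: C = ½·ln((1+r)/(1−r)) = ½·ln(2.5088) = 0.4599.
n = ((z_{α} + z_β)/C)² + 3.
(2.054 + 0.674) / 0.4599 = 2.728 / 0.4599 = 5.932.
n = 5.932² + 3 = 35.19 + 3 = 38.2.
Round up.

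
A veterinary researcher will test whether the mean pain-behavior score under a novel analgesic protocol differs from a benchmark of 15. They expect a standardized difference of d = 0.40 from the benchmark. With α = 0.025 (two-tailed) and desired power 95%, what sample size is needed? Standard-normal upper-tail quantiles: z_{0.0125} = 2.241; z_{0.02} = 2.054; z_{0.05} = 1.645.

For a one-sample test: n = ((z_{α/2} + z_β) / d)².
z_{α/2} + z_β = 2.241 + 1.645 = 3.886.
n = (3.886 / 0.40)² = 9.715² = 94.38.
Round up.

n = 95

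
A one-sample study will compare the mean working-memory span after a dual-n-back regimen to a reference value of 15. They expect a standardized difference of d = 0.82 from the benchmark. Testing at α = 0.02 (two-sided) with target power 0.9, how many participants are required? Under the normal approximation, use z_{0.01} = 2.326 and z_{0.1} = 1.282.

For a one-sample test: n = ((z_{α/2} + z_β) / d)².
z_{α/2} + z_β = 2.326 + 1.282 = 3.608.
n = (3.608 / 0.82)² = 4.400² = 19.36.
Round up.

n = 20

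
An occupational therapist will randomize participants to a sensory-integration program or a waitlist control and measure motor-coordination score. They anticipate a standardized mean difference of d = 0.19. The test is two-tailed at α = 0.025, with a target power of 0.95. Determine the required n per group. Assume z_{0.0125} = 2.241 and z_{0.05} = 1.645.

For two independent groups with equal n: n = 2·((z_{α/2} + z_β) / d)².
z_{α/2} + z_β = 2.241 + 1.645 = 3.886.
n = 2 × (3.886 / 0.19)² = 2 × 20.453² = 2 × 418.31 = 836.6.
Round up to the next whole participant.

n = 837 per group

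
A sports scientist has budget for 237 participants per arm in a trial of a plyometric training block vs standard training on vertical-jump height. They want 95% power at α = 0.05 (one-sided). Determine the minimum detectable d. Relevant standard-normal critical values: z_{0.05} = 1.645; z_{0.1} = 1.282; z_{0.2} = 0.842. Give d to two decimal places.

For two independent groups of n = 237 each: d_min = (z_{α} + z_β)·√(2/n).
z-sum = 1.645 + 1.645 = 3.290.
d_min = 3.290 × √(2/237) = 3.290 × 0.0919 = 0.302.

d_min ≈ 0.30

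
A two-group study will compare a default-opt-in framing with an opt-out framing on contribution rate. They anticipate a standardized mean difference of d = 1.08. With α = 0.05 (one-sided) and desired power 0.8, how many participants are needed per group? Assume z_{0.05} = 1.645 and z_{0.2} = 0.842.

For two independent groups with equal n: n = 2·((z_{α} + z_β) / d)².
z_{α} + z_β = 1.645 + 0.842 = 2.487.
n = 2 × (2.487 / 1.08)² = 2 × 2.303² = 2 × 5.30 = 10.6.
Round up to the next whole participant.

n = 11 per group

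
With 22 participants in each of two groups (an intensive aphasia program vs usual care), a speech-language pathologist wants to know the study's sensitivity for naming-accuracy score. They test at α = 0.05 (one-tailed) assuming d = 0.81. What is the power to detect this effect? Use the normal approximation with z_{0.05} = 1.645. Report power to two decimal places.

power ≈ 0.85

For two equal groups, power = Φ(d·√(n/2) − z_{α}).
d·√(n/2) = 0.81 × √(22/2) = 0.81 × 3.317 = 2.686.
z_β = 2.686 − 1.645 = 1.041.
Power = Φ(1.041) = 0.851.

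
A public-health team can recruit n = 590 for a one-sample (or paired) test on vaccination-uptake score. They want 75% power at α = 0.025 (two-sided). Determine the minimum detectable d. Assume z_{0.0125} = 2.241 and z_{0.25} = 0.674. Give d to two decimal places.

d_min ≈ 0.12

For a single sample (or paired design) of n = 590: d_min = (z_{α/2} + z_β)/√n.
z-sum = 2.241 + 0.674 = 2.915.
d_min = 2.915 / √590 = 2.915 / 24.290 = 0.120.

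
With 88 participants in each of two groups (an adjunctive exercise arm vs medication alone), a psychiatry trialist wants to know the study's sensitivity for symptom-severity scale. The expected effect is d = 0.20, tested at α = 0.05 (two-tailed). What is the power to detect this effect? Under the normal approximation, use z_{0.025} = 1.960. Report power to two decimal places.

power ≈ 0.26

For two equal groups, power = Φ(d·√(n/2) − z_{α/2}).
d·√(n/2) = 0.20 × √(88/2) = 0.20 × 6.633 = 1.327.
z_β = 1.327 − 1.960 = -0.633.
Power = Φ(-0.633) = 0.263.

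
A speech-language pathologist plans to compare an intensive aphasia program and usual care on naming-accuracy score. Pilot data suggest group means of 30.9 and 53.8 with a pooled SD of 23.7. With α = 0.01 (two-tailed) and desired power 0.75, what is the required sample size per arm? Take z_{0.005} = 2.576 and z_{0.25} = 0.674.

Cohen's d = |M₁ − M₂| / SD_pooled = |30.9 − 53.8| / 23.7 = 22.9 / 23.7 = 0.966.
For two independent groups with equal n: n = 2·((z_{α/2} + z_β) / d)².
z_{α/2} + z_β = 2.576 + 0.674 = 3.250.
n = 2 × (3.250 / 0.966)² = 2 × 3.364² = 2 × 11.32 = 22.6.
Round up to the next whole participant.

n = 23 per group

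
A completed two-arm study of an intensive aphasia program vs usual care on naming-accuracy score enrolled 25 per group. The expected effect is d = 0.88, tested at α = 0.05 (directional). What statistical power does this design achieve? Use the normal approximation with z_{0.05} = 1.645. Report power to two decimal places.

power ≈ 0.93

For two equal groups, power = Φ(d·√(n/2) − z_{α}).
d·√(n/2) = 0.88 × √(25/2) = 0.88 × 3.536 = 3.111.
z_β = 3.111 − 1.645 = 1.466.
Power = Φ(1.466) = 0.929.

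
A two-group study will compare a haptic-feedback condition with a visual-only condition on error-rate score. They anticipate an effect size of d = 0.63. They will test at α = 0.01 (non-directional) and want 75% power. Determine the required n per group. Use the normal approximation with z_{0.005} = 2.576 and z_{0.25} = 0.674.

n = 54 per group

For two independent groups with equal n: n = 2·((z_{α/2} + z_β) / d)².
z_{α/2} + z_β = 2.576 + 0.674 = 3.250.
n = 2 × (3.250 / 0.63)² = 2 × 5.159² = 2 × 26.61 = 53.2.
Round up to the next whole participant.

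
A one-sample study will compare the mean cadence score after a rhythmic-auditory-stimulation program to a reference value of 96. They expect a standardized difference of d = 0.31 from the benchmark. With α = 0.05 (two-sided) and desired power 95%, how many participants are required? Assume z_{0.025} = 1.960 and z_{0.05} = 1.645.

n = 136

For a one-sample test: n = ((z_{α/2} + z_β) / d)².
z_{α/2} + z_β = 1.960 + 1.645 = 3.605.
n = (3.605 / 0.31)² = 11.629² = 135.23.
Round up.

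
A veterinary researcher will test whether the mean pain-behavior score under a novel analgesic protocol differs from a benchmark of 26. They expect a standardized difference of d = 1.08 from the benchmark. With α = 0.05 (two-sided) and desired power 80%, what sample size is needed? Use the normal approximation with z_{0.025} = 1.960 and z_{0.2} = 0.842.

For a one-sample test: n = ((z_{α/2} + z_β) / d)².
z_{α/2} + z_β = 1.960 + 0.842 = 2.802.
n = (2.802 / 1.08)² = 2.594² = 6.73.
Round up.

n = 7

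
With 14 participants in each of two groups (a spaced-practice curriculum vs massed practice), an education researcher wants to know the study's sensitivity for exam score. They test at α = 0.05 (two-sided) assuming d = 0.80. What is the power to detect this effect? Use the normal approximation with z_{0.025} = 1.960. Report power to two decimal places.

For two equal groups, power = Φ(d·√(n/2) − z_{α/2}).
d·√(n/2) = 0.80 × √(14/2) = 0.80 × 2.646 = 2.117.
z_β = 2.117 − 1.960 = 0.157.
Power = Φ(0.157) = 0.562.

power ≈ 0.56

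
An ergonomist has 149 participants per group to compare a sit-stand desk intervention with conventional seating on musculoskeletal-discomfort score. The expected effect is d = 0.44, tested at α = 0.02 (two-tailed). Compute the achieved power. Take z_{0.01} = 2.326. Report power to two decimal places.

power ≈ 0.93

For two equal groups, power = Φ(d·√(n/2) − z_{α/2}).
d·√(n/2) = 0.44 × √(149/2) = 0.44 × 8.631 = 3.798.
z_β = 3.798 − 2.326 = 1.472.
Power = Φ(1.472) = 0.929.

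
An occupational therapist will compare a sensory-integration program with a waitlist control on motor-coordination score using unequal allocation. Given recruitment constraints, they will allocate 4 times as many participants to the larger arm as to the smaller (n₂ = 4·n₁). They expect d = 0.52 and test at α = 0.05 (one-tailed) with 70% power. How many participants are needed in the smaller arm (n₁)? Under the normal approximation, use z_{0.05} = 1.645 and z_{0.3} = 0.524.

n₁ = 22

With allocation ratio k = n₂/n₁ = 4, Var(x̄₁−x̄₂) = σ²(1/n₁ + 1/(k·n₁)) = σ²·(k+1)/(k·n₁).
So n₁ = (1 + 1/k)·((z_{α} + z_β)/d)² = 1.250 × (2.169/0.52)².
n₁ = 1.250 × 17.40 = 21.7.
Round up: n₁ = 22, giving n₂ = 4 × 22 = 88.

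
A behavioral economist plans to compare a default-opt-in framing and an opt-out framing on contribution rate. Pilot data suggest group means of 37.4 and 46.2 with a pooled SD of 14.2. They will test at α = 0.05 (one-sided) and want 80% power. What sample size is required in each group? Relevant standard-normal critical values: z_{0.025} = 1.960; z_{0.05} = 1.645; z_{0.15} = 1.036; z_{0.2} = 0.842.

Cohen's d = |M₁ − M₂| / SD_pooled = |37.4 − 46.2| / 14.2 = 8.8 / 14.2 = 0.620.
For two independent groups with equal n: n = 2·((z_{α} + z_β) / d)².
z_{α} + z_β = 1.645 + 0.842 = 2.487.
n = 2 × (2.487 / 0.620)² = 2 × 4.011² = 2 × 16.09 = 32.2.
Round up to the next whole participant.

n = 33 per group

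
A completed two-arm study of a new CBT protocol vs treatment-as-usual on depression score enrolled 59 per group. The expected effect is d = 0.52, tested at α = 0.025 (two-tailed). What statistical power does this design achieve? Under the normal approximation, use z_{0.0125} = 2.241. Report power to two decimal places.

For two equal groups, power = Φ(d·√(n/2) − z_{α/2}).
d·√(n/2) = 0.52 × √(59/2) = 0.52 × 5.431 = 2.824.
z_β = 2.824 − 2.241 = 0.583.
Power = Φ(0.583) = 0.720.

power ≈ 0.72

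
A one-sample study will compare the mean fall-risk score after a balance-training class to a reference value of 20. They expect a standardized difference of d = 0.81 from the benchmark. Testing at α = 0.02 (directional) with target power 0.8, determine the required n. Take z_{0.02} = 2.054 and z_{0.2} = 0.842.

n = 13

For a one-sample test: n = ((z_{α} + z_β) / d)².
z_{α} + z_β = 2.054 + 0.842 = 2.896.
n = (2.896 / 0.81)² = 3.575² = 12.78.
Round up.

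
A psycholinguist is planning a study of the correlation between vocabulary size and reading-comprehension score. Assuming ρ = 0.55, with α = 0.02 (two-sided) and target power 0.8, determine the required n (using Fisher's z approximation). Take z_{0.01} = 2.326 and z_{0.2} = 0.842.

Fisher's z: C = ½·ln((1+r)/(1−r)) = ½·ln(3.4444) = 0.6184.
n = ((z_{α/2} + z_β)/C)² + 3.
(2.326 + 0.842) / 0.6184 = 3.168 / 0.6184 = 5.123.
n = 5.123² + 3 = 26.24 + 3 = 29.2.
Round up.

n = 30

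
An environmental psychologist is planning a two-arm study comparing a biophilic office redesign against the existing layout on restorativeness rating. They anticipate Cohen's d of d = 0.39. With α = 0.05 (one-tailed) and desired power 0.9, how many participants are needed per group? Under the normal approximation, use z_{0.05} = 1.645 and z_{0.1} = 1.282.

n = 113 per group

For two independent groups with equal n: n = 2·((z_{α} + z_β) / d)².
z_{α} + z_β = 1.645 + 1.282 = 2.927.
n = 2 × (2.927 / 0.39)² = 2 × 7.505² = 2 × 56.33 = 112.7.
Round up to the next whole participant.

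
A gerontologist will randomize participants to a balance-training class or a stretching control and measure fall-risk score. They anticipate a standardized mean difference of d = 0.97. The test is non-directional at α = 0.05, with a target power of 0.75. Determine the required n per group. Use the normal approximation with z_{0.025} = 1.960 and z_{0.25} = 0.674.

For two independent groups with equal n: n = 2·((z_{α/2} + z_β) / d)².
z_{α/2} + z_β = 1.960 + 0.674 = 2.634.
n = 2 × (2.634 / 0.97)² = 2 × 2.715² = 2 × 7.37 = 14.7.
Round up to the next whole participant.

n = 15 per group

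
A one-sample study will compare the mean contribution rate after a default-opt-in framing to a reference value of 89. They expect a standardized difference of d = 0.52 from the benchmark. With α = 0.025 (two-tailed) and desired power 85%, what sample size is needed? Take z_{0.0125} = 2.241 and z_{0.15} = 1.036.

n = 40

For a one-sample test: n = ((z_{α/2} + z_β) / d)².
z_{α/2} + z_β = 2.241 + 1.036 = 3.277.
n = (3.277 / 0.52)² = 6.302² = 39.71.
Round up.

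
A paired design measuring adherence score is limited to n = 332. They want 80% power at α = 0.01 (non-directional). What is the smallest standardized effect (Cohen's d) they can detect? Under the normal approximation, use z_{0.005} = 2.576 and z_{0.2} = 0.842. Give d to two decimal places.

For a single sample (or paired design) of n = 332: d_min = (z_{α/2} + z_β)/√n.
z-sum = 2.576 + 0.842 = 3.418.
d_min = 3.418 / √332 = 3.418 / 18.221 = 0.188.

d_min ≈ 0.19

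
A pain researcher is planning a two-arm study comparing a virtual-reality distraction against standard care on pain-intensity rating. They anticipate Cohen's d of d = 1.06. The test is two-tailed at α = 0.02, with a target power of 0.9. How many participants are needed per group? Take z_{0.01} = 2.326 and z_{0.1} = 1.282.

n = 24 per group

For two independent groups with equal n: n = 2·((z_{α/2} + z_β) / d)².
z_{α/2} + z_β = 2.326 + 1.282 = 3.608.
n = 2 × (3.608 / 1.06)² = 2 × 3.404² = 2 × 11.59 = 23.2.
Round up to the next whole participant.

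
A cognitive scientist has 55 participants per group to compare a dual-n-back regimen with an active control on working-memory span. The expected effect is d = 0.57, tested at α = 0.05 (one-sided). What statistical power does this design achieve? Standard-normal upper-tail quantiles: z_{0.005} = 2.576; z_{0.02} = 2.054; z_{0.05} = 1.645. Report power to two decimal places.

power ≈ 0.91

For two equal groups, power = Φ(d·√(n/2) − z_{α}).
d·√(n/2) = 0.57 × √(55/2) = 0.57 × 5.244 = 2.989.
z_β = 2.989 − 1.645 = 1.344.
Power = Φ(1.344) = 0.911.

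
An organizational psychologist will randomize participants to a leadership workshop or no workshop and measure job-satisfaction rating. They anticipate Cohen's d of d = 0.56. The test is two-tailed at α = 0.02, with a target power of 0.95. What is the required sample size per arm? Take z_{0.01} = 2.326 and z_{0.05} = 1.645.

n = 101 per group

For two independent groups with equal n: n = 2·((z_{α/2} + z_β) / d)².
z_{α/2} + z_β = 2.326 + 1.645 = 3.971.
n = 2 × (3.971 / 0.56)² = 2 × 7.091² = 2 × 50.28 = 100.6.
Round up to the next whole participant.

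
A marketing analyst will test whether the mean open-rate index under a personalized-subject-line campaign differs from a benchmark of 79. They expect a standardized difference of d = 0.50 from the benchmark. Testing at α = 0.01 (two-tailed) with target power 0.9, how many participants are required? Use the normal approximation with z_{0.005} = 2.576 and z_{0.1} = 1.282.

n = 60

For a one-sample test: n = ((z_{α/2} + z_β) / d)².
z_{α/2} + z_β = 2.576 + 1.282 = 3.858.
n = (3.858 / 0.50)² = 7.716² = 59.54.
Round up.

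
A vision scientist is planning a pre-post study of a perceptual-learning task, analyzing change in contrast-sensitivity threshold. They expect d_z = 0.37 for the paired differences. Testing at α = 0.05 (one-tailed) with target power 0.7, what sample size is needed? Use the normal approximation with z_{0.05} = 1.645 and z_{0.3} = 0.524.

n = 35 pairs

For a paired (one-sample on differences) test: n = ((z_{α} + z_β) / d)².
z_{α} + z_β = 1.645 + 0.524 = 2.169.
n = (2.169 / 0.37)² = 5.862² = 34.36.
Round up.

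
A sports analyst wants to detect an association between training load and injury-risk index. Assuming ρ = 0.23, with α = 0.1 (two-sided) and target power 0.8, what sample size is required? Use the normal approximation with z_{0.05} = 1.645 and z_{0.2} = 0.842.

n = 116

Fisher's z: C = ½·ln((1+r)/(1−r)) = ½·ln(1.5974) = 0.2342.
n = ((z_{α/2} + z_β)/C)² + 3.
(1.645 + 0.842) / 0.2342 = 2.487 / 0.2342 = 10.619.
n = 10.619² + 3 = 112.77 + 3 = 115.8.
Round up.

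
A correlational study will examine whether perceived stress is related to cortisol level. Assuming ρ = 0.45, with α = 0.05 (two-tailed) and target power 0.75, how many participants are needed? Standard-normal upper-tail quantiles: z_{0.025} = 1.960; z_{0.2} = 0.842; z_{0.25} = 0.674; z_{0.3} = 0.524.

Fisher's z: C = ½·ln((1+r)/(1−r)) = ½·ln(2.6364) = 0.4847.
n = ((z_{α/2} + z_β)/C)² + 3.
(1.960 + 0.674) / 0.4847 = 2.634 / 0.4847 = 5.434.
n = 5.434² + 3 = 29.53 + 3 = 32.5.
Round up.

n = 33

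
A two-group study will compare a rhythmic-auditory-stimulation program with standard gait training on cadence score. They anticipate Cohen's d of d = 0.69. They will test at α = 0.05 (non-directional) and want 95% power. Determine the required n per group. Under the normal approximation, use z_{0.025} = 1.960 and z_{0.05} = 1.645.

n = 55 per group

For two independent groups with equal n: n = 2·((z_{α/2} + z_β) / d)².
z_{α/2} + z_β = 1.960 + 1.645 = 3.605.
n = 2 × (3.605 / 0.69)² = 2 × 5.225² = 2 × 27.30 = 54.6.
Round up to the next whole participant.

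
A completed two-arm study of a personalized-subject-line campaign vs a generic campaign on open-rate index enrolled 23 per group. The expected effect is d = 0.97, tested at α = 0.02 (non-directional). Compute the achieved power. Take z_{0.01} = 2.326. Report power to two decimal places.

For two equal groups, power = Φ(d·√(n/2) − z_{α/2}).
d·√(n/2) = 0.97 × √(23/2) = 0.97 × 3.391 = 3.289.
z_β = 3.289 − 2.326 = 0.963.
Power = Φ(0.963) = 0.832.

power ≈ 0.83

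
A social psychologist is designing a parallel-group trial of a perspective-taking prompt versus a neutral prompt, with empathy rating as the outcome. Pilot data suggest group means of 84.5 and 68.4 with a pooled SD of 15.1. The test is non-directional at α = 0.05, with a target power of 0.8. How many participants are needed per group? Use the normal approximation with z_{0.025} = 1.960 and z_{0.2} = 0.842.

Cohen's d = |M₁ − M₂| / SD_pooled = |84.5 − 68.4| / 15.1 = 16.1 / 15.1 = 1.066.
For two independent groups with equal n: n = 2·((z_{α/2} + z_β) / d)².
z_{α/2} + z_β = 1.960 + 0.842 = 2.802.
n = 2 × (2.802 / 1.066)² = 2 × 2.629² = 2 × 6.91 = 13.8.
Round up to the next whole participant.

n = 14 per group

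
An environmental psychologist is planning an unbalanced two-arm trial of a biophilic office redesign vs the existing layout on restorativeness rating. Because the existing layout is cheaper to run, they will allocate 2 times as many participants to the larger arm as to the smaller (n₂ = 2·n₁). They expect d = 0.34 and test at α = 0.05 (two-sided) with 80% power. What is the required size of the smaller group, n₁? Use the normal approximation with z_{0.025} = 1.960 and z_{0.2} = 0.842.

n₁ = 102

With allocation ratio k = n₂/n₁ = 2, Var(x̄₁−x̄₂) = σ²(1/n₁ + 1/(k·n₁)) = σ²·(k+1)/(k·n₁).
So n₁ = (1 + 1/k)·((z_{α/2} + z_β)/d)² = 1.500 × (2.802/0.34)².
n₁ = 1.500 × 67.92 = 101.9.
Round up: n₁ = 102, giving n₂ = 2 × 102 = 204.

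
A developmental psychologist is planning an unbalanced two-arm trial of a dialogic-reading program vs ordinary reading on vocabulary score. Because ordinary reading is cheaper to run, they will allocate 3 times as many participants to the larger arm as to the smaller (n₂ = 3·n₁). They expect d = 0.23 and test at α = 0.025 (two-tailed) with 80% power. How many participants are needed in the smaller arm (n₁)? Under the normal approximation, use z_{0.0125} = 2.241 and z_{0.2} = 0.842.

With allocation ratio k = n₂/n₁ = 3, Var(x̄₁−x̄₂) = σ²(1/n₁ + 1/(k·n₁)) = σ²·(k+1)/(k·n₁).
So n₁ = (1 + 1/k)·((z_{α/2} + z_β)/d)² = 1.333 × (3.083/0.23)².
n₁ = 1.333 × 179.68 = 239.6.
Round up: n₁ = 240, giving n₂ = 3 × 240 = 720.

n₁ = 240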